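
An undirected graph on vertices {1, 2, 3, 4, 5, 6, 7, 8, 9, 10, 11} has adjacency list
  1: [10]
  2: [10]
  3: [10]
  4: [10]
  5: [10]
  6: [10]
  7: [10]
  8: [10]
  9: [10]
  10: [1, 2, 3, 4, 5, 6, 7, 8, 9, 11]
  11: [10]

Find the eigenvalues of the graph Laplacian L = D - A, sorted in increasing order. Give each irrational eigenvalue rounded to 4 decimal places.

Reading degrees in the order [1, 2, 3, 4, 5, 6, 7, 8, 9, 10, 11] gives [1, 1, 1, 1, 1, 1, 1, 1, 1, 10, 1]; set D = diag(1, 1, 1, 1, 1, 1, 1, 1, 1, 10, 1) and form L = D - A. Diagonalising L (or applying a numerical eigensolver to the 11x11 matrix) gives the spectrum above. The single zero eigenvalue shows the graph is connected. The largest eigenvalue, 11, is at most the vertex count 11.

[0, 1, 1, 1, 1, 1, 1, 1, 1, 1, 11]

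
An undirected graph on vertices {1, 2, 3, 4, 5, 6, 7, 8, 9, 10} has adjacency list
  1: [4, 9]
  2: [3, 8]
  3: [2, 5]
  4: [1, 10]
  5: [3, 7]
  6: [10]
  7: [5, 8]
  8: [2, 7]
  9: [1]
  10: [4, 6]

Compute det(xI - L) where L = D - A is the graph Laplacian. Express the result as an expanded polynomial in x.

x^10 - 18x^9 + 136x^8 - 560x^7 + 1365x^6 - 2000x^5 + 1700x^4 - 750x^3 + 125x^2

Each diagonal entry of L is the vertex degree and each off-diagonal entry is -1 where an edge is present, 0 otherwise; in the order [1, 2, 3, 4, 5, 6, 7, 8, 9, 10] the diagonal is [2, 2, 2, 2, 2, 1, 2, 2, 1, 2]. Computing det(xI - L) by cofactor expansion (or equivalently via sum-over-permutations) gives x^10 - 18x^9 + 136x^8 - 560x^7 + 1365x^6 - 2000x^5 + 1700x^4 - 750x^3 + 125x^2. The coefficient of x^9 equals -trace(L) = -18, matching the sum of degrees. There are 2 zeros in the spectrum, matching the 2 components. The largest eigenvalue, 3.6180, is at most the vertex count 10.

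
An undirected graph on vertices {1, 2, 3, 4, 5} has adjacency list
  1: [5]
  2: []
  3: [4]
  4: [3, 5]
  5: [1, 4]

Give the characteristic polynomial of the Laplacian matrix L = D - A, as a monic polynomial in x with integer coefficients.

Reading degrees in the order [1, 2, 3, 4, 5] gives [1, 0, 1, 2, 2]; set D = diag(1, 0, 1, 2, 2) and form L = D - A. Computing det(xI - L) by cofactor expansion (or equivalently via sum-over-permutations) gives x^5 - 6x^4 + 10x^3 - 4x^2. The coefficient of x^4 equals -trace(L) = -6, matching the sum of degrees. There are 2 zeros in the spectrum, matching the 2 components.

x^5 - 6x^4 + 10x^3 - 4x^2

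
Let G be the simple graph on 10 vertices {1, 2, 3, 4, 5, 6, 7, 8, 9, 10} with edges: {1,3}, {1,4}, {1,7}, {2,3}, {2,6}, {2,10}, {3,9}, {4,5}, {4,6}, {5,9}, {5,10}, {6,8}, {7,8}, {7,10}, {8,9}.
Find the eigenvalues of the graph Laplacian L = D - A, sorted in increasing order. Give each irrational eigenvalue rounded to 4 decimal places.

Reading degrees in the order [1, 2, 3, 4, 5, 6, 7, 8, 9, 10] gives [3, 3, 3, 3, 3, 3, 3, 3, 3, 3]; set D = diag(3, 3, 3, 3, 3, 3, 3, 3, 3, 3) and form L = D - A. L is symmetric positive semidefinite, so every eigenvalue is real and nonnegative. The eigenvalues sum to 30, which equals trace(L) = 2|E|. The largest eigenvalue, 5, is at most the vertex count 10.

[0, 2, 2, 2, 2, 2, 5, 5, 5, 5]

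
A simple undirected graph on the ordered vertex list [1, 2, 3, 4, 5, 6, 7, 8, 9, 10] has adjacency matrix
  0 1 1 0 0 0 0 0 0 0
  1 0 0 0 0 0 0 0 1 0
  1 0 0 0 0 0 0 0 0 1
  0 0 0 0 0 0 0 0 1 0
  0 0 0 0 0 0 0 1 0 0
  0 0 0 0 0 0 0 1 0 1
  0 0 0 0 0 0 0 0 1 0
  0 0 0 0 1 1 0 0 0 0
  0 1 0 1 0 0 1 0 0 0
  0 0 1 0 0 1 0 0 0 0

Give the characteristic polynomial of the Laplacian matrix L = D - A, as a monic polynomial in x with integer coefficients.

Each diagonal entry of L is the vertex degree and each off-diagonal entry is -1 where an edge is present, 0 otherwise; in the order [1, 2, 3, 4, 5, 6, 7, 8, 9, 10] the diagonal is [2, 2, 2, 1, 1, 2, 1, 2, 3, 2]. Computing det(xI - L) by cofactor expansion (or equivalently via sum-over-permutations) gives x^10 - 18x^9 + 135x^8 - 548x^7 + 1310x^6 - 1882x^5 + 1590x^4 - 736x^3 + 158x^2 - 10x. Since p(0) = det(-L) = 0, x divides p(x). There is one zero in the spectrum, matching the 1 component.

x^10 - 18x^9 + 135x^8 - 548x^7 + 1310x^6 - 1882x^5 + 1590x^4 - 736x^3 + 158x^2 - 10x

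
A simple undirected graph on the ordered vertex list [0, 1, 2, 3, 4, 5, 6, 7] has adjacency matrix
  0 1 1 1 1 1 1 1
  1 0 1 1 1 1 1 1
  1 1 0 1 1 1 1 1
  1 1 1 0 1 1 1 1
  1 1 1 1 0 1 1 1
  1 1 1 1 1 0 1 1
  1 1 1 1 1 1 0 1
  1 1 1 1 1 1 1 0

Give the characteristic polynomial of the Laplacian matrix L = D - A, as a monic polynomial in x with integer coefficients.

Reading degrees in the order [0, 1, 2, 3, 4, 5, 6, 7] gives [7, 7, 7, 7, 7, 7, 7, 7]; set D = diag(7, 7, 7, 7, 7, 7, 7, 7) and form L = D - A. Computing det(xI - L) by cofactor expansion (or equivalently via sum-over-permutations) gives x^8 - 56x^7 + 1344x^6 - 17920x^5 + 143360x^4 - 688128x^3 + 1835008x^2 - 2097152x. Since p(0) = det(-L) = 0, x divides p(x).

x^8 - 56x^7 + 1344x^6 - 17920x^5 + 143360x^4 - 688128x^3 + 1835008x^2 - 2097152x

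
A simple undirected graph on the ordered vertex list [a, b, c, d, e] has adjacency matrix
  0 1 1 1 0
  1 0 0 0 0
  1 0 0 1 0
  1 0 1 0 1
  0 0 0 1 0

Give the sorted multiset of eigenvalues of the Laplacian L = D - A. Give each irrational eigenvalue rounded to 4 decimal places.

With the vertex order [a, b, c, d, e], the degrees are [3, 1, 2, 3, 1], giving D = diag(3, 1, 2, 3, 1) and L = D - A. Since every row of L sums to 0, the all-ones vector is in the kernel and 0 is an eigenvalue. There is one zero in the spectrum, matching the 1 component. By the matrix-tree theorem the graph has (1/5) * product of the nonzero eigenvalues = 3 spanning trees.

[0, 0.6972, 1.3820, 3.6180, 4.3028]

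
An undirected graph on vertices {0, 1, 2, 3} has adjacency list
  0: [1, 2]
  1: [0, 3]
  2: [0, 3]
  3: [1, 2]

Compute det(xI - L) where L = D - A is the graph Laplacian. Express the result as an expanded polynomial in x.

Each diagonal entry of L is the vertex degree and each off-diagonal entry is -1 where an edge is present, 0 otherwise; in the order [0, 1, 2, 3] the diagonal is [2, 2, 2, 2]. The eigenvalues of L are [0, 2, 2, 4]; the characteristic polynomial is the product of (x - lambda_i), which multiplies out to x^4 - 8x^3 + 20x^2 - 16x. The constant term is 0 because L is singular (the all-ones vector lies in its kernel). The eigenvalues sum to 8, which equals trace(L) = 2|E|. There is one zero in the spectrum, matching the 1 component.

x^4 - 8x^3 + 20x^2 - 16x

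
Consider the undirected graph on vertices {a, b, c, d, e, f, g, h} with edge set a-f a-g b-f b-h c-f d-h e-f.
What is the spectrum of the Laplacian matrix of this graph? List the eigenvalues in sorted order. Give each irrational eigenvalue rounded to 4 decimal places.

[0, 0.2538, 0.5472, 1, 1.4689, 2.4066, 3.1504, 5.1732]

Reading degrees in the order [a, b, c, d, e, f, g, h] gives [2, 2, 1, 1, 1, 4, 1, 2]; set D = diag(2, 2, 1, 1, 1, 4, 1, 2) and form L = D - A. The multiplicity of 0 as a Laplacian eigenvalue equals the number of connected components. There is one zero in the spectrum, matching the 1 component.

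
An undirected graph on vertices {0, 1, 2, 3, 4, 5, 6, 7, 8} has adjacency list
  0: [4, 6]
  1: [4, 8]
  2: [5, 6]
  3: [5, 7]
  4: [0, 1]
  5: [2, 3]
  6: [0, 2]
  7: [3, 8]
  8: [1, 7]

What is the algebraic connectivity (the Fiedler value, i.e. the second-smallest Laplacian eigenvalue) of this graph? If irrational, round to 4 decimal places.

0.4679

Each diagonal entry of L is the vertex degree and each off-diagonal entry is -1 where an edge is present, 0 otherwise; in the order [0, 1, 2, 3, 4, 5, 6, 7, 8] the diagonal is [2, 2, 2, 2, 2, 2, 2, 2, 2]. The smallest Laplacian eigenvalue is always 0. The next one, lambda_2 = 0.4679, measures how hard the graph is to disconnect: larger values mean better connectivity.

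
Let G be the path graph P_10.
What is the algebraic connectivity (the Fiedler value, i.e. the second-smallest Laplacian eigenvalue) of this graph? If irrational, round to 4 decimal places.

The graph has 10 vertices and degree multiset [2, 2, 2, 2, 2, 2, 2, 2, 1, 1]; D is the diagonal matrix of degrees and L = D - A. Computing the eigenvalues of L and sorting gives [0, 0.0979, 0.3820, 0.8244, 1.3820, 2, 2.6180, 3.1756, 3.6180, 3.9021]. The Fiedler value lambda_2 = 0.0979 is strictly positive, so the graph is connected. The largest eigenvalue, 3.9021, is at most the vertex count 10.

0.0979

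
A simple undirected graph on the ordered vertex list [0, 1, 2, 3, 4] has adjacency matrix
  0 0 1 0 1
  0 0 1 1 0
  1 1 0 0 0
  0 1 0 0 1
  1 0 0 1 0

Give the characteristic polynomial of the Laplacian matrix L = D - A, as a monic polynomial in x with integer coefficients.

Reading degrees in the order [0, 1, 2, 3, 4] gives [2, 2, 2, 2, 2]; set D = diag(2, 2, 2, 2, 2) and form L = D - A. L has integer entries, so p(x) = det(xI - L) has integer coefficients. Expanding the determinant yields x^5 - 10x^4 + 35x^3 - 50x^2 + 25x. Since p(0) = det(-L) = 0, x divides p(x).

x^5 - 10x^4 + 35x^3 - 50x^2 + 25x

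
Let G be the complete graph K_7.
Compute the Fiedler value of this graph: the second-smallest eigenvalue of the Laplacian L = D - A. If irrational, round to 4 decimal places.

7

The graph has 7 vertices and degree multiset [6, 6, 6, 6, 6, 6, 6]; D is the diagonal matrix of degrees and L = D - A. The smallest Laplacian eigenvalue is always 0. The next one, lambda_2 = 7, measures how hard the graph is to disconnect: larger values mean better connectivity. The eigenvalues sum to 42, which equals trace(L) = 2|E|.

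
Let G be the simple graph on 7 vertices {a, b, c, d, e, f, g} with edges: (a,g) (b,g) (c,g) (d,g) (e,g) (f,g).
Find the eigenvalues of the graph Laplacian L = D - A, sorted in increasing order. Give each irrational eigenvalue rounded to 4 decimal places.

[0, 1, 1, 1, 1, 1, 7]

With the vertex order [a, b, c, d, e, f, g], the degrees are [1, 1, 1, 1, 1, 1, 6], giving D = diag(1, 1, 1, 1, 1, 1, 6) and L = D - A. Since every row of L sums to 0, the all-ones vector is in the kernel and 0 is an eigenvalue. The eigenvalues sum to 12, which equals trace(L) = 2|E|.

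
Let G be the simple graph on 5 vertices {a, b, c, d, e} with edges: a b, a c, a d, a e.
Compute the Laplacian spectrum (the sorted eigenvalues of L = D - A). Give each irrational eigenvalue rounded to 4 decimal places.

Each diagonal entry of L is the vertex degree and each off-diagonal entry is -1 where an edge is present, 0 otherwise; in the order [a, b, c, d, e] the diagonal is [4, 1, 1, 1, 1]. The multiplicity of 0 as a Laplacian eigenvalue equals the number of connected components. There is one zero in the spectrum, matching the 1 component. The eigenvalues sum to 8, which equals trace(L) = 2|E|.

[0, 1, 1, 1, 5]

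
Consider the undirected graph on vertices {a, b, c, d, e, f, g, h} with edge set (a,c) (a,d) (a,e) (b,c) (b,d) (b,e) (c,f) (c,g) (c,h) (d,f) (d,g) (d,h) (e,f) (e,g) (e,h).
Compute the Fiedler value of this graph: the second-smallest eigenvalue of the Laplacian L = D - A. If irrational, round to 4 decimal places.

Reading degrees in the order [a, b, c, d, e, f, g, h] gives [3, 3, 5, 5, 5, 3, 3, 3]; set D = diag(3, 3, 5, 5, 5, 3, 3, 3) and form L = D - A. Computing the eigenvalues of L and sorting gives [0, 3, 3, 3, 3, 5, 5, 8]. The Fiedler value lambda_2 = 3 is strictly positive, so the graph is connected. There is one zero in the spectrum, matching the 1 component.

3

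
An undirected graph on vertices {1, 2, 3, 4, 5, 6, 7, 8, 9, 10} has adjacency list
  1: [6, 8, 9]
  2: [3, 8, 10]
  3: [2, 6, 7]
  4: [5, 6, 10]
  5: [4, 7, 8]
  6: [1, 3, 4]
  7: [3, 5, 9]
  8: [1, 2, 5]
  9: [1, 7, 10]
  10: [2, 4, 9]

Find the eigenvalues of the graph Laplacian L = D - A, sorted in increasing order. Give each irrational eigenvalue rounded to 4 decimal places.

[0, 2, 2, 2, 2, 2, 5, 5, 5, 5]

Each diagonal entry of L is the vertex degree and each off-diagonal entry is -1 where an edge is present, 0 otherwise; in the order [1, 2, 3, 4, 5, 6, 7, 8, 9, 10] the diagonal is [3, 3, 3, 3, 3, 3, 3, 3, 3, 3]. The multiplicity of 0 as a Laplacian eigenvalue equals the number of connected components. The single zero eigenvalue shows the graph is connected. The eigenvalues sum to 30, which equals trace(L) = 2|E|. By the matrix-tree theorem the graph has (1/10) * product of the nonzero eigenvalues = 2000 spanning trees.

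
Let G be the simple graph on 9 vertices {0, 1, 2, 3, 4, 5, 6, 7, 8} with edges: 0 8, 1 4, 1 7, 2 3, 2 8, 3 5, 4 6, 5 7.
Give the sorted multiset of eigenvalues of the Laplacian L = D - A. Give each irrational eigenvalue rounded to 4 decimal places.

With the vertex order [0, 1, 2, 3, 4, 5, 6, 7, 8], the degrees are [1, 2, 2, 2, 2, 2, 1, 2, 2], giving D = diag(1, 2, 2, 2, 2, 2, 1, 2, 2) and L = D - A. Since every row of L sums to 0, the all-ones vector is in the kernel and 0 is an eigenvalue. The single zero eigenvalue shows the graph is connected. There is one zero in the spectrum, matching the 1 component.

[0, 0.1206, 0.4679, 1, 1.6527, 2.3473, 3, 3.5321, 3.8794]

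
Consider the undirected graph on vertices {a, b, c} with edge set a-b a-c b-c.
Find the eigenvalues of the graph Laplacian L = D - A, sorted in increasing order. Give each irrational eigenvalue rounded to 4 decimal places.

[0, 3, 3]

Reading degrees in the order [a, b, c] gives [2, 2, 2]; set D = diag(2, 2, 2) and form L = D - A. Diagonalising L (or applying a numerical eigensolver to the 3x3 matrix) gives the spectrum above.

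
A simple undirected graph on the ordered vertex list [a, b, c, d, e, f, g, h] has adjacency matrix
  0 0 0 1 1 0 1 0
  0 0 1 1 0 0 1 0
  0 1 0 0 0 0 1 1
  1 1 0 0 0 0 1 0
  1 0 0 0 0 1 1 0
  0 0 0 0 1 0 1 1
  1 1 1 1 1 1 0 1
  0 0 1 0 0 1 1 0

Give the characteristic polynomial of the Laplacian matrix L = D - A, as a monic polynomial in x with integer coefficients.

x^8 - 28x^7 + 322x^6 - 1974x^5 + 6965x^4 - 14126x^3 + 15225x^2 - 6728x

Each diagonal entry of L is the vertex degree and each off-diagonal entry is -1 where an edge is present, 0 otherwise; in the order [a, b, c, d, e, f, g, h] the diagonal is [3, 3, 3, 3, 3, 3, 7, 3]. L has integer entries, so p(x) = det(xI - L) has integer coefficients. Expanding the determinant yields x^8 - 28x^7 + 322x^6 - 1974x^5 + 6965x^4 - 14126x^3 + 15225x^2 - 6728x. Since p(0) = det(-L) = 0, x divides p(x). By the matrix-tree theorem the graph has (1/8) * product of the nonzero eigenvalues = 841 spanning trees.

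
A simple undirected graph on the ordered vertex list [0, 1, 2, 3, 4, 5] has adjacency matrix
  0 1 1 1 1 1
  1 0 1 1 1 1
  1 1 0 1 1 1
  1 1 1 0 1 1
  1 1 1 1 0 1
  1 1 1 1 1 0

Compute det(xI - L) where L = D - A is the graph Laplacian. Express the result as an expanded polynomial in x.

Reading degrees in the order [0, 1, 2, 3, 4, 5] gives [5, 5, 5, 5, 5, 5]; set D = diag(5, 5, 5, 5, 5, 5) and form L = D - A. Computing det(xI - L) by cofactor expansion (or equivalently via sum-over-permutations) gives x^6 - 30x^5 + 360x^4 - 2160x^3 + 6480x^2 - 7776x. The coefficient of x^5 equals -trace(L) = -30, matching the sum of degrees.

x^6 - 30x^5 + 360x^4 - 2160x^3 + 6480x^2 - 7776x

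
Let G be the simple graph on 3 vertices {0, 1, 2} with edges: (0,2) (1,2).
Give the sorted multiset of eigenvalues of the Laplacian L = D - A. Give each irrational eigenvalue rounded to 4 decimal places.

[0, 1, 3]

Reading degrees in the order [0, 1, 2] gives [1, 1, 2]; set D = diag(1, 1, 2) and form L = D - A. The multiplicity of 0 as a Laplacian eigenvalue equals the number of connected components. The single zero eigenvalue shows the graph is connected. By the matrix-tree theorem the graph has (1/3) * product of the nonzero eigenvalues = 1 spanning tree. There is one zero in the spectrum, matching the 1 component.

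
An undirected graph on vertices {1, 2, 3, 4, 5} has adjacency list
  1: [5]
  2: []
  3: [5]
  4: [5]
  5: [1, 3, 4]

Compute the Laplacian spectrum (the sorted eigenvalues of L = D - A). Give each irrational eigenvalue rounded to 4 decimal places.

[0, 0, 1, 1, 4]

Each diagonal entry of L is the vertex degree and each off-diagonal entry is -1 where an edge is present, 0 otherwise; in the order [1, 2, 3, 4, 5] the diagonal is [1, 0, 1, 1, 3]. Diagonalising L (or applying a numerical eigensolver to the 5x5 matrix) gives the spectrum above. The 2 zero eigenvalues correspond to the 2 connected components. There are 2 zeros in the spectrum, matching the 2 components.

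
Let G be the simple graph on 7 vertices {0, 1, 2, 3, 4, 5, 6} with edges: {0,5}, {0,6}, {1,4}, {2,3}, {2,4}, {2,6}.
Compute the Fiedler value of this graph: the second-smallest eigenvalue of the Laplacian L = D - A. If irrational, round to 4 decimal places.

Each diagonal entry of L is the vertex degree and each off-diagonal entry is -1 where an edge is present, 0 otherwise; in the order [0, 1, 2, 3, 4, 5, 6] the diagonal is [2, 1, 3, 1, 2, 1, 2]. Computing the eigenvalues of L and sorting gives [0, 0.2603, 0.6262, 1.4055, 2.2742, 3.0996, 4.3342]. The Fiedler value lambda_2 = 0.2603 is strictly positive, so the graph is connected. The largest eigenvalue, 4.3342, is at most the vertex count 7.

0.2603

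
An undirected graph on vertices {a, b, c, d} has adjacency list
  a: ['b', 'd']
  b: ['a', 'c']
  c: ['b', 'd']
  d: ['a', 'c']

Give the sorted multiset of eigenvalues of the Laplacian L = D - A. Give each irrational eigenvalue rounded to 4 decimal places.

Each diagonal entry of L is the vertex degree and each off-diagonal entry is -1 where an edge is present, 0 otherwise; in the order [a, b, c, d] the diagonal is [2, 2, 2, 2]. The multiplicity of 0 as a Laplacian eigenvalue equals the number of connected components. The single zero eigenvalue shows the graph is connected. There is one zero in the spectrum, matching the 1 component.

[0, 2, 2, 4]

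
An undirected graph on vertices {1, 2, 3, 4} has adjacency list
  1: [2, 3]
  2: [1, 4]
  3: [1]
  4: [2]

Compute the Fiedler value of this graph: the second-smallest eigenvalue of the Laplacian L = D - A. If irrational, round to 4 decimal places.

Each diagonal entry of L is the vertex degree and each off-diagonal entry is -1 where an edge is present, 0 otherwise; in the order [1, 2, 3, 4] the diagonal is [2, 2, 1, 1]. Computing the eigenvalues of L and sorting gives [0, 0.5858, 2, 3.4142]. The Fiedler value lambda_2 = 0.5858 is strictly positive, so the graph is connected.

0.5858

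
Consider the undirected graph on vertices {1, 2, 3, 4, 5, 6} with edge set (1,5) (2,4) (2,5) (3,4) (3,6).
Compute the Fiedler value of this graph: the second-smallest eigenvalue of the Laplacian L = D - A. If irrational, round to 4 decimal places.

With the vertex order [1, 2, 3, 4, 5, 6], the degrees are [1, 2, 2, 2, 2, 1], giving D = diag(1, 2, 2, 2, 2, 1) and L = D - A. Computing the eigenvalues of L and sorting gives [0, 0.2679, 1, 2, 3, 3.7321]. The Fiedler value lambda_2 = 0.2679 is strictly positive, so the graph is connected. By the matrix-tree theorem the graph has (1/6) * product of the nonzero eigenvalues = 1 spanning tree.

0.2679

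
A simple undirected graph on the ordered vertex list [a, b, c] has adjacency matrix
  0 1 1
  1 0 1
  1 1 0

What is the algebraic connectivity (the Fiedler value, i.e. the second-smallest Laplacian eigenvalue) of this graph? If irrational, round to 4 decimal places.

3

With the vertex order [a, b, c], the degrees are [2, 2, 2], giving D = diag(2, 2, 2) and L = D - A. The sorted Laplacian eigenvalues are [0, 3, 3]; the algebraic connectivity is the second entry, 3. The eigenvalues sum to 6, which equals trace(L) = 2|E|.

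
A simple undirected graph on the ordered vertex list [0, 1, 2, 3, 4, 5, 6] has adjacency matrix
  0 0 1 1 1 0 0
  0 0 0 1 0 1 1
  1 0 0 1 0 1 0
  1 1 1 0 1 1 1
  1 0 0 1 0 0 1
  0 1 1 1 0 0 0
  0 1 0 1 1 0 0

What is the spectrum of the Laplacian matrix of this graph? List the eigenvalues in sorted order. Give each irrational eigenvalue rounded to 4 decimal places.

Reading degrees in the order [0, 1, 2, 3, 4, 5, 6] gives [3, 3, 3, 6, 3, 3, 3]; set D = diag(3, 3, 3, 6, 3, 3, 3) and form L = D - A. The multiplicity of 0 as a Laplacian eigenvalue equals the number of connected components. The eigenvalues sum to 24, which equals trace(L) = 2|E|.

[0, 2, 2, 4, 4, 5, 7]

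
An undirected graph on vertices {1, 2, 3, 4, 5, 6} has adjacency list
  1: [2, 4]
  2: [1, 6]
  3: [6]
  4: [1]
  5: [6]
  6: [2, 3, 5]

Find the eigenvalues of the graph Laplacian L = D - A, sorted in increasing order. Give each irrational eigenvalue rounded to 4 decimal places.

Each diagonal entry of L is the vertex degree and each off-diagonal entry is -1 where an edge is present, 0 otherwise; in the order [1, 2, 3, 4, 5, 6] the diagonal is [2, 2, 1, 1, 1, 3]. Diagonalising L (or applying a numerical eigensolver to the 6x6 matrix) gives the spectrum above. The single zero eigenvalue shows the graph is connected. There is one zero in the spectrum, matching the 1 component.

[0, 0.3249, 1, 1.4608, 3, 4.2143]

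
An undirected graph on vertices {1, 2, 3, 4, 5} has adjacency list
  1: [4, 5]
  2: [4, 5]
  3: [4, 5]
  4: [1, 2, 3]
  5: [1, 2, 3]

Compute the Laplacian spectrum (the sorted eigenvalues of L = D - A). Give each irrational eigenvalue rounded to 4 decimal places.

Each diagonal entry of L is the vertex degree and each off-diagonal entry is -1 where an edge is present, 0 otherwise; in the order [1, 2, 3, 4, 5] the diagonal is [2, 2, 2, 3, 3]. Diagonalising L (or applying a numerical eigensolver to the 5x5 matrix) gives the spectrum above. The largest eigenvalue, 5, is at most the vertex count 5.

[0, 2, 2, 3, 5]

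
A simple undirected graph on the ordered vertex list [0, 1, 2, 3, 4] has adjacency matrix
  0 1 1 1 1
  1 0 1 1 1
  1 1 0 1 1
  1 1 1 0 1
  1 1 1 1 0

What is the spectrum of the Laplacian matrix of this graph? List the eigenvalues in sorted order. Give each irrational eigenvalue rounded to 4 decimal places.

[0, 5, 5, 5, 5]

Reading degrees in the order [0, 1, 2, 3, 4] gives [4, 4, 4, 4, 4]; set D = diag(4, 4, 4, 4, 4) and form L = D - A. Diagonalising L (or applying a numerical eigensolver to the 5x5 matrix) gives the spectrum above. By the matrix-tree theorem the graph has (1/5) * product of the nonzero eigenvalues = 125 spanning trees. There is one zero in the spectrum, matching the 1 component.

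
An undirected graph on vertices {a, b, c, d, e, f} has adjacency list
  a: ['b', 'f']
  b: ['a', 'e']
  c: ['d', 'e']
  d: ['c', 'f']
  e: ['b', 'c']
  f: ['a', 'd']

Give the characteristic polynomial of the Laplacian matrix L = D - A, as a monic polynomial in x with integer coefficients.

x^6 - 12x^5 + 54x^4 - 112x^3 + 105x^2 - 36x

Reading degrees in the order [a, b, c, d, e, f] gives [2, 2, 2, 2, 2, 2]; set D = diag(2, 2, 2, 2, 2, 2) and form L = D - A. The eigenvalues of L are [0, 1, 1, 3, 3, 4]; the characteristic polynomial is the product of (x - lambda_i), which multiplies out to x^6 - 12x^5 + 54x^4 - 112x^3 + 105x^2 - 36x. The coefficient of x^5 equals -trace(L) = -12, matching the sum of degrees.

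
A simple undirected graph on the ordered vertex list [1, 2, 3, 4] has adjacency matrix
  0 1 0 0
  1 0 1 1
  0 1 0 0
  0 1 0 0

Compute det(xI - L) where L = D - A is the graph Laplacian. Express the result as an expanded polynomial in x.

x^4 - 6x^3 + 9x^2 - 4x

Each diagonal entry of L is the vertex degree and each off-diagonal entry is -1 where an edge is present, 0 otherwise; in the order [1, 2, 3, 4] the diagonal is [1, 3, 1, 1]. The eigenvalues of L are [0, 1, 1, 4]; the characteristic polynomial is the product of (x - lambda_i), which multiplies out to x^4 - 6x^3 + 9x^2 - 4x. The constant term is 0 because L is singular (the all-ones vector lies in its kernel). The eigenvalues sum to 6, which equals trace(L) = 2|E|.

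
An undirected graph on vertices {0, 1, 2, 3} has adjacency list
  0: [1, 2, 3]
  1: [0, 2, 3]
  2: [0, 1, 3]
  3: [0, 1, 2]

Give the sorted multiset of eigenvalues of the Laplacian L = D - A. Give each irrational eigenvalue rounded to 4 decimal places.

[0, 4, 4, 4]

Reading degrees in the order [0, 1, 2, 3] gives [3, 3, 3, 3]; set D = diag(3, 3, 3, 3) and form L = D - A. L is symmetric positive semidefinite, so every eigenvalue is real and nonnegative. The single zero eigenvalue shows the graph is connected. The largest eigenvalue, 4, is at most the vertex count 4.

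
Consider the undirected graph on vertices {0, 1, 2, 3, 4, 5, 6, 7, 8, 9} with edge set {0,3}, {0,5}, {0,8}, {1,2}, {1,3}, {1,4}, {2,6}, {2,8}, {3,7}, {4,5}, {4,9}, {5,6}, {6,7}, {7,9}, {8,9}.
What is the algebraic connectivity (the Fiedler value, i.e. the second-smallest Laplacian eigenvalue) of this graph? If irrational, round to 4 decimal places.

2

With the vertex order [0, 1, 2, 3, 4, 5, 6, 7, 8, 9], the degrees are [3, 3, 3, 3, 3, 3, 3, 3, 3, 3], giving D = diag(3, 3, 3, 3, 3, 3, 3, 3, 3, 3) and L = D - A. The sorted Laplacian eigenvalues are [0, 2, 2, 2, 2, 2, 5, 5, 5, 5]; the algebraic connectivity is the second entry, 2. The eigenvalues sum to 30, which equals trace(L) = 2|E|. The largest eigenvalue, 5, is at most the vertex count 10.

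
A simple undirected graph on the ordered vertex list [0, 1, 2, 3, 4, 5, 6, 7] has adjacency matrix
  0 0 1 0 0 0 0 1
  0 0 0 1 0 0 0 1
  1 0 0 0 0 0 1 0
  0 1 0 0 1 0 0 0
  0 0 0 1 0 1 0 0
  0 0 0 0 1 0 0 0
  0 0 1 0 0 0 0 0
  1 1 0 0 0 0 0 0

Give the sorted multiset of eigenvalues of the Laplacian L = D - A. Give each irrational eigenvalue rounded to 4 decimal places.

[0, 0.1522, 0.5858, 1.2346, 2, 2.7654, 3.4142, 3.8478]

With the vertex order [0, 1, 2, 3, 4, 5, 6, 7], the degrees are [2, 2, 2, 2, 2, 1, 1, 2], giving D = diag(2, 2, 2, 2, 2, 1, 1, 2) and L = D - A. Since every row of L sums to 0, the all-ones vector is in the kernel and 0 is an eigenvalue.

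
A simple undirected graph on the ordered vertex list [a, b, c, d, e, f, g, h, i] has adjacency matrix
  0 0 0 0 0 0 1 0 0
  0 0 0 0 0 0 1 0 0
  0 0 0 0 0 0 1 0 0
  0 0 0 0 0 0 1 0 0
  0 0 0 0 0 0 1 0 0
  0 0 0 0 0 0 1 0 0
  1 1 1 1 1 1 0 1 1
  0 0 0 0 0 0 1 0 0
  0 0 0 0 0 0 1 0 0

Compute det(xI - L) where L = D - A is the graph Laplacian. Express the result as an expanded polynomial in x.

Each diagonal entry of L is the vertex degree and each off-diagonal entry is -1 where an edge is present, 0 otherwise; in the order [a, b, c, d, e, f, g, h, i] the diagonal is [1, 1, 1, 1, 1, 1, 8, 1, 1]. L has integer entries, so p(x) = det(xI - L) has integer coefficients. Expanding the determinant yields x^9 - 16x^8 + 84x^7 - 224x^6 + 350x^5 - 336x^4 + 196x^3 - 64x^2 + 9x. The constant term is 0 because L is singular (the all-ones vector lies in its kernel). By the matrix-tree theorem the graph has (1/9) * product of the nonzero eigenvalues = 1 spanning tree.

x^9 - 16x^8 + 84x^7 - 224x^6 + 350x^5 - 336x^4 + 196x^3 - 64x^2 + 9x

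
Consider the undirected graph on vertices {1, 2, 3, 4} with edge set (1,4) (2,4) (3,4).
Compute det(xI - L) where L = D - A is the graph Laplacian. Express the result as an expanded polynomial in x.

x^4 - 6x^3 + 9x^2 - 4x

Each diagonal entry of L is the vertex degree and each off-diagonal entry is -1 where an edge is present, 0 otherwise; in the order [1, 2, 3, 4] the diagonal is [1, 1, 1, 3]. The eigenvalues of L are [0, 1, 1, 4]; the characteristic polynomial is the product of (x - lambda_i), which multiplies out to x^4 - 6x^3 + 9x^2 - 4x. The constant term is 0 because L is singular (the all-ones vector lies in its kernel). By the matrix-tree theorem the graph has (1/4) * product of the nonzero eigenvalues = 1 spanning tree. There is one zero in the spectrum, matching the 1 component.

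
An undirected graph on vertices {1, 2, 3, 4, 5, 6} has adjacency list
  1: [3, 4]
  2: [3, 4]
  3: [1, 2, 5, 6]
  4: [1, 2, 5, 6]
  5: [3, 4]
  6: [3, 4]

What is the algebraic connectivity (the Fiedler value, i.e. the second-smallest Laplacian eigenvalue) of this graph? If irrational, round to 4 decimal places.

With the vertex order [1, 2, 3, 4, 5, 6], the degrees are [2, 2, 4, 4, 2, 2], giving D = diag(2, 2, 4, 4, 2, 2) and L = D - A. The sorted Laplacian eigenvalues are [0, 2, 2, 2, 4, 6]; the algebraic connectivity is the second entry, 2. The eigenvalues sum to 16, which equals trace(L) = 2|E|.

2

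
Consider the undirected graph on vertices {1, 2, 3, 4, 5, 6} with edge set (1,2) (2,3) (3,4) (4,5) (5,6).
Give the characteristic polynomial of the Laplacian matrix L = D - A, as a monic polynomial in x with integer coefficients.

x^6 - 10x^5 + 36x^4 - 56x^3 + 35x^2 - 6x

Reading degrees in the order [1, 2, 3, 4, 5, 6] gives [1, 2, 2, 2, 2, 1]; set D = diag(1, 2, 2, 2, 2, 1) and form L = D - A. Computing det(xI - L) by cofactor expansion (or equivalently via sum-over-permutations) gives x^6 - 10x^5 + 36x^4 - 56x^3 + 35x^2 - 6x. Since p(0) = det(-L) = 0, x divides p(x). The largest eigenvalue, 3.7321, is at most the vertex count 6.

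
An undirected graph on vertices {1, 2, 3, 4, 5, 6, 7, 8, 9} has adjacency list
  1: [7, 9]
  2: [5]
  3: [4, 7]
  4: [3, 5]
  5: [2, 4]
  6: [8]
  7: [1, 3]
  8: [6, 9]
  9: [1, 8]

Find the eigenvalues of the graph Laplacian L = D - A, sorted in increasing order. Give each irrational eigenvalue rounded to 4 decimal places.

[0, 0.1206, 0.4679, 1, 1.6527, 2.3473, 3, 3.5321, 3.8794]

With the vertex order [1, 2, 3, 4, 5, 6, 7, 8, 9], the degrees are [2, 1, 2, 2, 2, 1, 2, 2, 2], giving D = diag(2, 1, 2, 2, 2, 1, 2, 2, 2) and L = D - A. Since every row of L sums to 0, the all-ones vector is in the kernel and 0 is an eigenvalue. The single zero eigenvalue shows the graph is connected.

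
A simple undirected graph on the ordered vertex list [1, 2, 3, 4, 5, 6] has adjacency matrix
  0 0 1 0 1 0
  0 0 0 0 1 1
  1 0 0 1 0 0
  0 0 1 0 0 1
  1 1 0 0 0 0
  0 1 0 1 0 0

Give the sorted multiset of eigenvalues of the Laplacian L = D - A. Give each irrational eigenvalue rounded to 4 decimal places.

[0, 1, 1, 3, 3, 4]

With the vertex order [1, 2, 3, 4, 5, 6], the degrees are [2, 2, 2, 2, 2, 2], giving D = diag(2, 2, 2, 2, 2, 2) and L = D - A. L is symmetric positive semidefinite, so every eigenvalue is real and nonnegative. The largest eigenvalue, 4, is at most the vertex count 6. The eigenvalues sum to 12, which equals trace(L) = 2|E|.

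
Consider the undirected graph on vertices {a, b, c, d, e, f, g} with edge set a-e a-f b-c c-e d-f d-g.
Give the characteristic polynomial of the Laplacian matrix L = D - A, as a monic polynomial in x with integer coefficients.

x^7 - 12x^6 + 55x^5 - 120x^4 + 126x^3 - 56x^2 + 7x

Each diagonal entry of L is the vertex degree and each off-diagonal entry is -1 where an edge is present, 0 otherwise; in the order [a, b, c, d, e, f, g] the diagonal is [2, 1, 2, 2, 2, 2, 1]. Computing det(xI - L) by cofactor expansion (or equivalently via sum-over-permutations) gives x^7 - 12x^6 + 55x^5 - 120x^4 + 126x^3 - 56x^2 + 7x. The constant term is 0 because L is singular (the all-ones vector lies in its kernel).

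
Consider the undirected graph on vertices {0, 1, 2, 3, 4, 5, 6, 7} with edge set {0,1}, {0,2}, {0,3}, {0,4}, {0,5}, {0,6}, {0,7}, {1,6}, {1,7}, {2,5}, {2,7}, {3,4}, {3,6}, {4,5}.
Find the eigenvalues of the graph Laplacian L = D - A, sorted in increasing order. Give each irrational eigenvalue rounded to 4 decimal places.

[0, 1.7530, 1.7530, 3.4450, 3.4450, 4.8019, 4.8019, 8]

With the vertex order [0, 1, 2, 3, 4, 5, 6, 7], the degrees are [7, 3, 3, 3, 3, 3, 3, 3], giving D = diag(7, 3, 3, 3, 3, 3, 3, 3) and L = D - A. The multiplicity of 0 as a Laplacian eigenvalue equals the number of connected components. The single zero eigenvalue shows the graph is connected. The largest eigenvalue, 8, is at most the vertex count 8. The eigenvalues sum to 28, which equals trace(L) = 2|E|.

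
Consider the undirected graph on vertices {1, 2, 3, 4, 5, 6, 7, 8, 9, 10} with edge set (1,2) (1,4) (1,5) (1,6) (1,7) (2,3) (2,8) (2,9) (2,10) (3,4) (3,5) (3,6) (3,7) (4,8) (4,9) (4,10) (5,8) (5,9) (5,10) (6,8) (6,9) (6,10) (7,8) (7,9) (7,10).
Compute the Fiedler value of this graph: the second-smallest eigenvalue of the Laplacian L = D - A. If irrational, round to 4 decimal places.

With the vertex order [1, 2, 3, 4, 5, 6, 7, 8, 9, 10], the degrees are [5, 5, 5, 5, 5, 5, 5, 5, 5, 5], giving D = diag(5, 5, 5, 5, 5, 5, 5, 5, 5, 5) and L = D - A. The smallest Laplacian eigenvalue is always 0. The next one, lambda_2 = 5, measures how hard the graph is to disconnect: larger values mean better connectivity. The largest eigenvalue, 10, is at most the vertex count 10.

5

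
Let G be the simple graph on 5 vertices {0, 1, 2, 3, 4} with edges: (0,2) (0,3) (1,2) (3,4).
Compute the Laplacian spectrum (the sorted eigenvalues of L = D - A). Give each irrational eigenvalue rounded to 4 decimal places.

Reading degrees in the order [0, 1, 2, 3, 4] gives [2, 1, 2, 2, 1]; set D = diag(2, 1, 2, 2, 1) and form L = D - A. Since every row of L sums to 0, the all-ones vector is in the kernel and 0 is an eigenvalue. The single zero eigenvalue shows the graph is connected. The largest eigenvalue, 3.6180, is at most the vertex count 5.

[0, 0.3820, 1.3820, 2.6180, 3.6180]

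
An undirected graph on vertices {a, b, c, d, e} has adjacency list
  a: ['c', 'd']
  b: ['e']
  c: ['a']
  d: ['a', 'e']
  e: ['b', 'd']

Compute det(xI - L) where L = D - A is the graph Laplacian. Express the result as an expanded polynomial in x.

Each diagonal entry of L is the vertex degree and each off-diagonal entry is -1 where an edge is present, 0 otherwise; in the order [a, b, c, d, e] the diagonal is [2, 1, 1, 2, 2]. Computing det(xI - L) by cofactor expansion (or equivalently via sum-over-permutations) gives x^5 - 8x^4 + 21x^3 - 20x^2 + 5x. The constant term is 0 because L is singular (the all-ones vector lies in its kernel).

x^5 - 8x^4 + 21x^3 - 20x^2 + 5x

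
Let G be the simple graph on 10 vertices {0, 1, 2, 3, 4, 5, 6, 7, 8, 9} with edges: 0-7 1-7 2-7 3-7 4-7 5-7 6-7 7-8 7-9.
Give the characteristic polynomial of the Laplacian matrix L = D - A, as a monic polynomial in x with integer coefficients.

Reading degrees in the order [0, 1, 2, 3, 4, 5, 6, 7, 8, 9] gives [1, 1, 1, 1, 1, 1, 1, 9, 1, 1]; set D = diag(1, 1, 1, 1, 1, 1, 1, 9, 1, 1) and form L = D - A. L has integer entries, so p(x) = det(xI - L) has integer coefficients. Expanding the determinant yields x^10 - 18x^9 + 108x^8 - 336x^7 + 630x^6 - 756x^5 + 588x^4 - 288x^3 + 81x^2 - 10x. Since p(0) = det(-L) = 0, x divides p(x). There is one zero in the spectrum, matching the 1 component.

x^10 - 18x^9 + 108x^8 - 336x^7 + 630x^6 - 756x^5 + 588x^4 - 288x^3 + 81x^2 - 10x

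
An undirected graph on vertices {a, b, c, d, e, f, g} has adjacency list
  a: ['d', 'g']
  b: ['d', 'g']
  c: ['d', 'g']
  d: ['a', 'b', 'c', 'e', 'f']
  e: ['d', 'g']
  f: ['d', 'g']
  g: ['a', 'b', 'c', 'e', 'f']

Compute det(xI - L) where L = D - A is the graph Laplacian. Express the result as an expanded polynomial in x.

Each diagonal entry of L is the vertex degree and each off-diagonal entry is -1 where an edge is present, 0 otherwise; in the order [a, b, c, d, e, f, g] the diagonal is [2, 2, 2, 5, 2, 2, 5]. L has integer entries, so p(x) = det(xI - L) has integer coefficients. Expanding the determinant yields x^7 - 20x^6 + 155x^5 - 600x^4 + 1240x^3 - 1312x^2 + 560x. The coefficient of x^6 equals -trace(L) = -20, matching the sum of degrees. The eigenvalues sum to 20, which equals trace(L) = 2|E|. By the matrix-tree theorem the graph has (1/7) * product of the nonzero eigenvalues = 80 spanning trees.

x^7 - 20x^6 + 155x^5 - 600x^4 + 1240x^3 - 1312x^2 + 560x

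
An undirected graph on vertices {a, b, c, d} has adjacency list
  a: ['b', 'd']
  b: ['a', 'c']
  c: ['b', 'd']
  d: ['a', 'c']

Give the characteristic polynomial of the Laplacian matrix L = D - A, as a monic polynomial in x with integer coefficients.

x^4 - 8x^3 + 20x^2 - 16x

With the vertex order [a, b, c, d], the degrees are [2, 2, 2, 2], giving D = diag(2, 2, 2, 2) and L = D - A. The eigenvalues of L are [0, 2, 2, 4]; the characteristic polynomial is the product of (x - lambda_i), which multiplies out to x^4 - 8x^3 + 20x^2 - 16x. Since p(0) = det(-L) = 0, x divides p(x). There is one zero in the spectrum, matching the 1 component. The largest eigenvalue, 4, is at most the vertex count 4.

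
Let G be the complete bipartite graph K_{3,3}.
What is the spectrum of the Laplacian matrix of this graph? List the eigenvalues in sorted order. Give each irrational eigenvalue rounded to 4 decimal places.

[0, 3, 3, 3, 3, 6]

The graph has 6 vertices and degree multiset [3, 3, 3, 3, 3, 3]; D is the diagonal matrix of degrees and L = D - A. L is symmetric positive semidefinite, so every eigenvalue is real and nonnegative.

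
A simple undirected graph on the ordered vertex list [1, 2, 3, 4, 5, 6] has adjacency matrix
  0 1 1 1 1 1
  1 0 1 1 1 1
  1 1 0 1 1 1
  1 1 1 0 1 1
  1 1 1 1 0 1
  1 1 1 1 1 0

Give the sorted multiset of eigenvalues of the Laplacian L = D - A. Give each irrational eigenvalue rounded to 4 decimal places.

[0, 6, 6, 6, 6, 6]

Reading degrees in the order [1, 2, 3, 4, 5, 6] gives [5, 5, 5, 5, 5, 5]; set D = diag(5, 5, 5, 5, 5, 5) and form L = D - A. Diagonalising L (or applying a numerical eigensolver to the 6x6 matrix) gives the spectrum above. The single zero eigenvalue shows the graph is connected. There is one zero in the spectrum, matching the 1 component.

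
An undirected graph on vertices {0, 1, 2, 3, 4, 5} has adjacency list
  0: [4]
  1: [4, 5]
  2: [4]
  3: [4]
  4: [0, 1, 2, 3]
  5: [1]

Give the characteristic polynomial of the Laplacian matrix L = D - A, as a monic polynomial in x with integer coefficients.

x^6 - 10x^5 + 33x^4 - 46x^3 + 28x^2 - 6x

With the vertex order [0, 1, 2, 3, 4, 5], the degrees are [1, 2, 1, 1, 4, 1], giving D = diag(1, 2, 1, 1, 4, 1) and L = D - A. Computing det(xI - L) by cofactor expansion (or equivalently via sum-over-permutations) gives x^6 - 10x^5 + 33x^4 - 46x^3 + 28x^2 - 6x. The coefficient of x^5 equals -trace(L) = -10, matching the sum of degrees. By the matrix-tree theorem the graph has (1/6) * product of the nonzero eigenvalues = 1 spanning tree.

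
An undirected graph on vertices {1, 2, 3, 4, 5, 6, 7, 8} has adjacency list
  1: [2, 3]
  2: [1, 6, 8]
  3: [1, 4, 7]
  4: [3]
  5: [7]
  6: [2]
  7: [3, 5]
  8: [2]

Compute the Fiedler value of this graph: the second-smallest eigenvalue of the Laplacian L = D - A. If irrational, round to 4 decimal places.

Each diagonal entry of L is the vertex degree and each off-diagonal entry is -1 where an edge is present, 0 otherwise; in the order [1, 2, 3, 4, 5, 6, 7, 8] the diagonal is [2, 3, 3, 1, 1, 1, 2, 1]. The sorted Laplacian eigenvalues are [0, 0.2137, 0.6177, 1, 1.4977, 2.3537, 3.8408, 4.4763]; the algebraic connectivity is the second entry, 0.2137. The eigenvalues sum to 14, which equals trace(L) = 2|E|. By the matrix-tree theorem the graph has (1/8) * product of the nonzero eigenvalues = 1 spanning tree.

0.2137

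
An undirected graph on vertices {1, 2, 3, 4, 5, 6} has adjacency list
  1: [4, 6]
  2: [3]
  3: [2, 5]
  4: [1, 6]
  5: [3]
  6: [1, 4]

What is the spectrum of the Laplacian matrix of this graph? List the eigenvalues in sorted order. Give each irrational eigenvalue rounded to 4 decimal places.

Reading degrees in the order [1, 2, 3, 4, 5, 6] gives [2, 1, 2, 2, 1, 2]; set D = diag(2, 1, 2, 2, 1, 2) and form L = D - A. The multiplicity of 0 as a Laplacian eigenvalue equals the number of connected components. The 2 zero eigenvalues correspond to the 2 connected components.

[0, 0, 1, 3, 3, 3]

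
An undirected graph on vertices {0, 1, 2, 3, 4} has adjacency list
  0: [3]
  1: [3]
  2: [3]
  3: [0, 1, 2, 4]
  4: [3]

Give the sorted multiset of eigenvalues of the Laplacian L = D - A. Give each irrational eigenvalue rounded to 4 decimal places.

With the vertex order [0, 1, 2, 3, 4], the degrees are [1, 1, 1, 4, 1], giving D = diag(1, 1, 1, 4, 1) and L = D - A. The multiplicity of 0 as a Laplacian eigenvalue equals the number of connected components. The single zero eigenvalue shows the graph is connected. The eigenvalues sum to 8, which equals trace(L) = 2|E|. By the matrix-tree theorem the graph has (1/5) * product of the nonzero eigenvalues = 1 spanning tree.

[0, 1, 1, 1, 5]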